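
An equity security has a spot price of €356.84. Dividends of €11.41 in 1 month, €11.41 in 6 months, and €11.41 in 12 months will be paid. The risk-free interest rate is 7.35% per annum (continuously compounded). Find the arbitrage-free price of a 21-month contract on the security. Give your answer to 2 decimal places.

€368.36

PV(dividends) I = 11.41·e^(−0.0735·1/12) + 11.41·e^(−0.0735·6/12) + 11.41·e^(−0.0735·12/12)
I = 11.3403 + 10.9983 + 10.6014 = 32.9400
F = (S − I)·e^(rT) = (356.84 − 32.9400) · e^(0.0735·21/12)
= 323.9000 · e^0.128625 = 323.9000 × 1.137264 = €368.36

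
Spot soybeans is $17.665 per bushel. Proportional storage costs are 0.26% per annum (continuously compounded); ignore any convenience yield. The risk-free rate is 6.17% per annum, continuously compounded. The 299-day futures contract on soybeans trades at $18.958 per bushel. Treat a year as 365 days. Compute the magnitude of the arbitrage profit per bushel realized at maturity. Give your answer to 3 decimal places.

$0.338 per bushel

Fair futures: F* = S·e^(carry·T), with carry = (r + u) = 0.0617 + 0.0026 = 0.0643
F* = 17.665 · e^(0.0643 × 299/365) = 17.665 · e^0.052673 = 17.665 × 1.054085 = $18.6204
Market $18.958 > fair $18.6204: forward overpriced → cash-and-carry (buy spot, short the forward).
At maturity, profit = |F_mkt − F*| = |18.958 − 18.6204| = $0.338 per bushel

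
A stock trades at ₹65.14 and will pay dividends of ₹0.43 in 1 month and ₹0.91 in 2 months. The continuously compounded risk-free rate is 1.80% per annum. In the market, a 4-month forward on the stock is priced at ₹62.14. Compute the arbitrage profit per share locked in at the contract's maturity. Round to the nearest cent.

PV(dividends) I = 0.43·e^(−0.0180·1/12) + 0.91·e^(−0.0180·2/12) = 1.3366
Fair forward F* = (S − I)·e^(rT) = (65.14 − 1.3366)·e^0.006000 = 63.8034 × 1.006018 = 64.1874
Market ₹62.14 < fair 64.1874: forward underpriced → reverse cash-and-carry (short the stock, invest proceeds at r, pay the dividends, go long the forward).
Profit at T = |F_mkt − F*| = |62.14 − 64.1874| = ₹2.05 per share

₹2.05 per share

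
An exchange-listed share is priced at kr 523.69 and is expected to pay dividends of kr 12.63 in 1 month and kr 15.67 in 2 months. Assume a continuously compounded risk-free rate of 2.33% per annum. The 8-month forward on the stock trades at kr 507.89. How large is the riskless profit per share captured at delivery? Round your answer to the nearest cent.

kr 4.66 per share

PV(dividends) I = 12.63·e^(−0.0233·1/12) + 15.67·e^(−0.0233·2/12) = 28.2148
Fair forward F* = (S − I)·e^(rT) = (523.69 − 28.2148)·e^0.015533 = 495.4752 × 1.015654 = 503.2314
Market kr 507.89 > fair 503.2314: forward overpriced → cash-and-carry (borrow at r, buy the stock and collect the dividends, short the forward).
Profit at T = |F_mkt − F*| = |507.89 − 503.2314| = kr 4.66 per share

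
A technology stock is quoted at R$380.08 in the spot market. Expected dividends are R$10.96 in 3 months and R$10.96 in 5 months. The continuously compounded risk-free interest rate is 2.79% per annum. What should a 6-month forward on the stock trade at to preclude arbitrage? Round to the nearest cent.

PV(dividends) I = 10.96·e^(−0.0279·3/12) + 10.96·e^(−0.0279·5/12)
I = 10.8838 + 10.8333 = 21.7171
F = (S − I)·e^(rT) = (380.08 − 21.7171) · e^(0.0279·6/12)
= 358.3629 · e^0.013950 = 358.3629 × 1.014048 = R$363.40

R$363.40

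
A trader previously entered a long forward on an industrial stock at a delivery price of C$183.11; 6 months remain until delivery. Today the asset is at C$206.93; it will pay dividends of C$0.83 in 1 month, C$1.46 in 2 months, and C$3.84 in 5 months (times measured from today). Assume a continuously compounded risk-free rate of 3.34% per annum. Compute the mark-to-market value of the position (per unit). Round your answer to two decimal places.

C$20.79

PV(remaining dividends) I = 0.83·e^(−0.0334·1/12) + 1.46·e^(−0.0334·2/12) + 3.84·e^(−0.0334·5/12) = 6.0665
Current forward F = (S − I)·e^(rT) = (206.93 − 6.0665)·e^(0.0334·6/12) = 200.8635 × 1.016840 = 204.2460
Value (long) = (F − K)·e^(−rT) = (204.2460 − 183.11) × 0.983439 = 20.7860
Value = C$20.79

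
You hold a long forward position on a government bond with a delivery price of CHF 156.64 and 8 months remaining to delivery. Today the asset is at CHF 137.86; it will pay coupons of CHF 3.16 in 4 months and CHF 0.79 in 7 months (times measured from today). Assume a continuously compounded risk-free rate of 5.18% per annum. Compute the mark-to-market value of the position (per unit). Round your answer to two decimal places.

PV(remaining coupons) I = 3.16·e^(−0.0518·4/12) + 0.79·e^(−0.0518·7/12) = 3.8724
Current forward F = (S − I)·e^(rT) = (137.86 − 3.8724)·e^(0.0518·8/12) = 133.9876 × 1.035137 = 138.6955
Value (long) = (F − K)·e^(−rT) = (138.6955 − 156.64) × 0.966056 = -17.3354
Value = -CHF 17.34

-CHF 17.34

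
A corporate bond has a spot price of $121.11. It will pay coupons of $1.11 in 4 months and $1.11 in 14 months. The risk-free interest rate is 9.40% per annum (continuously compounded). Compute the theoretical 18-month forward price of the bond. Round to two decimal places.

$137.07

PV(coupons) I = 1.11·e^(−0.0940·4/12) + 1.11·e^(−0.0940·14/12)
I = 1.0758 + 0.9947 = 2.0705
F = (S − I)·e^(rT) = (121.11 − 2.0705) · e^(0.0940·18/12)
= 119.0395 · e^0.141000 = 119.0395 × 1.151425 = $137.07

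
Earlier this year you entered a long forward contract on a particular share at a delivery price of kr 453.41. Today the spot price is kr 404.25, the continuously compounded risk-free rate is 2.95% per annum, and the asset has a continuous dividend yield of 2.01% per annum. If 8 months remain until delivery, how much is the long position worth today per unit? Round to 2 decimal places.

Current fair forward for the remaining 8 months: F = S·e^((r − q)·T), (r − q) = 0.0295 − 0.0201 = 0.0094
F = 404.25 · e^(0.0094 × 8/12) = 404.25 × 1.006286 = 406.7911
Value of long forward = (F − K)·e^(−rT) = (406.7911 − 453.41) · e^(−0.0295·8/12)
= -46.6189 × 0.980525 = -45.71

-kr 45.71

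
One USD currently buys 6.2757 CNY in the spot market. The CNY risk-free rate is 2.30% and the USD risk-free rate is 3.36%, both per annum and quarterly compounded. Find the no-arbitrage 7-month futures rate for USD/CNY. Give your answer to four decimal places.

6.2373

By covered interest parity, F = S · (1+r_CNY/4)^(4T) / (1+r_USD/4)^(4T)
= 6.2757 × 1.013468 / 1.019710 = 6.2757 × 0.993879
F = 6.2373 CNY per USD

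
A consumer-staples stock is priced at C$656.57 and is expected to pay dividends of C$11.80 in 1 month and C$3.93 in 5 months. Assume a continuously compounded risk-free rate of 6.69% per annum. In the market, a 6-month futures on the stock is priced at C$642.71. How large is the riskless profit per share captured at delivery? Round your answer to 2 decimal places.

PV(dividends) I = 11.80·e^(−0.0669·1/12) + 3.93·e^(−0.0669·5/12) = 15.5564
Fair futures F* = (S − I)·e^(rT) = (656.57 − 15.5564)·e^0.033450 = 641.0136 × 1.034016 = 662.8183
Market C$642.71 < fair 662.8183: forward underpriced → reverse cash-and-carry (short the stock, invest proceeds at r, pay the dividends, go long the forward).
Profit at T = |F_mkt − F*| = |642.71 − 662.8183| = C$20.11 per share

C$20.11 per share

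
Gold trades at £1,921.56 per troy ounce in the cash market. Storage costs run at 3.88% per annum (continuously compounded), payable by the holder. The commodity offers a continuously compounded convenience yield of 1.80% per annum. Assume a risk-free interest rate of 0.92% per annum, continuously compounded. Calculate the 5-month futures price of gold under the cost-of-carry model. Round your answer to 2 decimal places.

£1,945.73 per troy ounce

Net carry = r + u − y = 0.0092 + 0.0388 − 0.0180 = 0.0300
F = S·e^((r+u−y)T) = 1921.56 · e^(0.0300 × 5/12) = 1921.56 · e^0.01250000
= 1921.56 × 1.01257845 = £1,945.73 per troy ounce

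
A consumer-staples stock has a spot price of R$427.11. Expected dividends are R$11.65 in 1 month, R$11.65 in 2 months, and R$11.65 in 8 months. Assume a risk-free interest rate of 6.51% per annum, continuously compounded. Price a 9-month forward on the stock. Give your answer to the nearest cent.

PV(dividends) I = 11.65·e^(−0.0651·1/12) + 11.65·e^(−0.0651·2/12) + 11.65·e^(−0.0651·8/12)
I = 11.5870 + 11.5243 + 11.1552 = 34.2665
F = (S − I)·e^(rT) = (427.11 − 34.2665) · e^(0.0651·9/12)
= 392.8435 · e^0.048825 = 392.8435 × 1.050037 = R$412.50

R$412.50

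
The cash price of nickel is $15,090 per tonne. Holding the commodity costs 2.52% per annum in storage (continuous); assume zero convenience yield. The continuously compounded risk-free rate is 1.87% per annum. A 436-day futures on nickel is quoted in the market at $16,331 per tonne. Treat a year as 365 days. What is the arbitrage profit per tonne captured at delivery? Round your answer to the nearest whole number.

Fair futures: F* = S·e^(carry·T), with carry = (r + u) = 0.0187 + 0.0252 = 0.0439
F* = 15090 · e^(0.0439 × 436/365) = 15090 · e^0.052439 = 15090 × 1.053838 = $15902.4154
Market $16331 > fair $15902.4154: forward overpriced → cash-and-carry (buy spot, short the forward).
At maturity, profit = |F_mkt − F*| = |16331 − 15902.4154| = $429 per tonne

$429 per tonne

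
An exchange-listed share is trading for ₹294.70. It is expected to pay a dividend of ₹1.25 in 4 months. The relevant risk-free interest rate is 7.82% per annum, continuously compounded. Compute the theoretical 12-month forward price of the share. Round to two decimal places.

₹317.35

PV(dividends) I = 1.25·e^(−0.0782·4/12)
I = 1.2178
F = (S − I)·e^(rT) = (294.70 − 1.2178) · e^(0.0782·12/12)
= 293.4822 · e^0.078200 = 293.4822 × 1.081339 = ₹317.35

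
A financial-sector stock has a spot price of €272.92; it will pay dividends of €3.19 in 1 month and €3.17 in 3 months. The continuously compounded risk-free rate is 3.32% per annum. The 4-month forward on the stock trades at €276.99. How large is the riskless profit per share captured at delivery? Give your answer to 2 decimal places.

PV(dividends) I = 3.19·e^(−0.0332·1/12) + 3.17·e^(−0.0332·3/12) = 6.3250
Fair forward F* = (S − I)·e^(rT) = (272.92 − 6.3250)·e^0.011067 = 266.5950 × 1.011128 = 269.5617
Market €276.99 > fair 269.5617: forward overpriced → cash-and-carry (borrow at r, buy the stock and collect the dividends, short the forward).
Profit at T = |F_mkt − F*| = |276.99 − 269.5617| = €7.43 per share

€7.43 per share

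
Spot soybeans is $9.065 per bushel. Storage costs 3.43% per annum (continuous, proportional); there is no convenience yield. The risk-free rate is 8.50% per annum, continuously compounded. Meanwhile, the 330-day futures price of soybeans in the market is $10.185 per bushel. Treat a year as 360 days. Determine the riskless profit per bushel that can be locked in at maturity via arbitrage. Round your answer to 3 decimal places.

Fair futures: F* = S·e^(carry·T), with carry = (r + u) = 0.0850 + 0.0343 = 0.1193
F* = 9.065 · e^(0.1193 × 330/360) = 9.065 · e^0.109358 = 9.065 × 1.115562 = $10.1126
Market $10.185 > fair $10.1126: forward overpriced → cash-and-carry (buy spot, short the forward).
At maturity, profit = |F_mkt − F*| = |10.185 − 10.1126| = $0.072 per bushel

$0.072 per bushel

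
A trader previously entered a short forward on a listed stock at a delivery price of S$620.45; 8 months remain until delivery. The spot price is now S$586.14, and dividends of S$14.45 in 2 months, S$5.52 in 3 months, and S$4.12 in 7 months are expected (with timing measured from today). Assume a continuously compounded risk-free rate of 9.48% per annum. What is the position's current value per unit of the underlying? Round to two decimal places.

S$19.82

PV(remaining dividends) I = 14.45·e^(−0.0948·2/12) + 5.52·e^(−0.0948·3/12) + 4.12·e^(−0.0948·7/12) = 23.5125
Current forward F = (S − I)·e^(rT) = (586.14 − 23.5125)·e^(0.0948·8/12) = 562.6275 × 1.065240 = 599.3333
Value (long) = (F − K)·e^(−rT) = (599.3333 − 620.45) × 0.938756 = -19.8234
Short position value = −(long value) = S$19.82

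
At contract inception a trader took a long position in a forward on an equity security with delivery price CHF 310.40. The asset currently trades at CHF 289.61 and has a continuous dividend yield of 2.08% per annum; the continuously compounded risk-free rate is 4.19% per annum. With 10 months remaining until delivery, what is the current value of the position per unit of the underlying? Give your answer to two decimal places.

-CHF 15.12

Current fair forward for the remaining 10 months: F = S·e^((r − q)·T), (r − q) = 0.0419 − 0.0208 = 0.0211
F = 289.61 · e^(0.0211 × 10/12) = 289.61 × 1.017739 = 294.7474
Value of long forward = (F − K)·e^(−rT) = (294.7474 − 310.40) · e^(−0.0419·10/12)
= -15.6526 × 0.965686 = -15.12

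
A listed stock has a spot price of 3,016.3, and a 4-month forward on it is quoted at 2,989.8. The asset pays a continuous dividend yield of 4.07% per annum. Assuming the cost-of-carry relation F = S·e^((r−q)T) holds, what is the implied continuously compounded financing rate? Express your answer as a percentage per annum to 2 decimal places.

1.42%

From F = S·e^((r−q)T): (r − q) = ln(F/S)/T
ln(2989.8/3016.3) = ln(0.991214) = -0.008825
(r − q) = -0.008825 / (4/12) = -0.026475
r = ln(F/S)/T + q = -0.026475 + 0.0407 = 0.014225
r = 1.42%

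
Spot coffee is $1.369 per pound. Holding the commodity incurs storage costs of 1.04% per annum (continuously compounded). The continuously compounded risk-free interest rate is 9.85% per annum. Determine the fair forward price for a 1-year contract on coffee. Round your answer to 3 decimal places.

$1.527 per pound

Net carry = r + u − y = 0.0985 + 0.0104 − 0.0000 = 0.1089
F = S·e^((r+u−y)T) = 1.369 · e^(0.1089 × 1) = 1.369 · e^0.108900
= 1.369 × 1.115051 = $1.527 per pound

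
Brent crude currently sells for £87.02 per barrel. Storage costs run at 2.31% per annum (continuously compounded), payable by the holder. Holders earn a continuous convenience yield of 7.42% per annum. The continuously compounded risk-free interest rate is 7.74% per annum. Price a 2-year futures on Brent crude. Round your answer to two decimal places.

Net carry = r + u − y = 0.0774 + 0.0231 − 0.0742 = 0.0263
F = S·e^((r+u−y)T) = 87.02 · e^(0.0263 × 2) = 87.02 · e^0.052600
= 87.02 × 1.054008 = £91.72 per barrel

£91.72 per barrel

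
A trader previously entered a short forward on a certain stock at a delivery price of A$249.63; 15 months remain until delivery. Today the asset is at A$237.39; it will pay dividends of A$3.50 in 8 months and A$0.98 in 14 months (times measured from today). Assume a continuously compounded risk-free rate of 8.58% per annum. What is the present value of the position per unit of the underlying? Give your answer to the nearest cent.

-A$8.96

PV(remaining dividends) I = 3.50·e^(−0.0858·8/12) + 0.98·e^(−0.0858·14/12) = 4.1921
Current forward F = (S − I)·e^(rT) = (237.39 − 4.1921)·e^(0.0858·15/12) = 233.1979 × 1.113213 = 259.5989
Value (long) = (F − K)·e^(−rT) = (259.5989 − 249.63) × 0.898301 = 8.9551
Short position value = −(long value) = -A$8.96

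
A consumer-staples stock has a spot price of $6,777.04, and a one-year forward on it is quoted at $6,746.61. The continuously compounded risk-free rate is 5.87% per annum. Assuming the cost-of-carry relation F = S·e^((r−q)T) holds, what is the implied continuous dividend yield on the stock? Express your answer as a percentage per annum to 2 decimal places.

From F = S·e^((r−q)T): (r − q) = ln(F/S)/T
ln(6746.61/6777.04) = ln(0.995510) = -0.004500
(r − q) = -0.004500 / (12/12) = -0.004500
q = r − ln(F/S)/T = 0.0587 + 0.004500 = 0.063200
q = 6.32%

6.32%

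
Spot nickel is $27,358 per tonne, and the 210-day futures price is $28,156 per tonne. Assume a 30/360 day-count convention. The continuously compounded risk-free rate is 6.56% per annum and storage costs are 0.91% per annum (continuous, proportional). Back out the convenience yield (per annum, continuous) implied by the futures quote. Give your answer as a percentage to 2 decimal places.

F = S·e^((r+u−y)T) ⇒ (r+u−y) = ln(F/S)/T
ln(28156/27358) = 0.028751; /T ⇒ 0.049287
y = r + u − ln(F/S)/T = 0.0656 + 0.0091 − 0.049287 = 0.025413
y = 2.54%

2.54%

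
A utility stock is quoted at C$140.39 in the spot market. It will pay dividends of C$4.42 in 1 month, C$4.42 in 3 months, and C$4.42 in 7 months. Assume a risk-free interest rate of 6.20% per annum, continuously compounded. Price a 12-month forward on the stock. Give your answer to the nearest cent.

C$135.53

PV(dividends) I = 4.42·e^(−0.0620·1/12) + 4.42·e^(−0.0620·3/12) + 4.42·e^(−0.0620·7/12)
I = 4.3972 + 4.3520 + 4.2630 = 13.0122
F = (S − I)·e^(rT) = (140.39 − 13.0122) · e^(0.0620·12/12)
= 127.3778 · e^0.062000 = 127.3778 × 1.063962 = C$135.53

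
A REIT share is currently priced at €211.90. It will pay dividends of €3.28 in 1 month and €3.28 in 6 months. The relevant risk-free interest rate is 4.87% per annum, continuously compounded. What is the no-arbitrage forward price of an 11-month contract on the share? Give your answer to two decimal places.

PV(dividends) I = 3.28·e^(−0.0487·1/12) + 3.28·e^(−0.0487·6/12)
I = 3.2667 + 3.2011 = 6.4678
F = (S − I)·e^(rT) = (211.90 − 6.4678) · e^(0.0487·11/12)
= 205.4322 · e^0.044642 = 205.4322 × 1.045653 = €214.81

€214.81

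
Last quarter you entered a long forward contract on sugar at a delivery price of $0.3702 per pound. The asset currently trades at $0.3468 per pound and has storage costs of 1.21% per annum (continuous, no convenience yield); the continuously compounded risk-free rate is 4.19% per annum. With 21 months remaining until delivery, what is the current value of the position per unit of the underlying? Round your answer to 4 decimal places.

$0.0102 per pound

Current fair forward for the remaining 21 months: F = S·e^((r + u)·T), (r + u) = 0.0419 + 0.0121 = 0.0540
F = 0.3468 · e^(0.0540 × 21/12) = 0.3468 × 1.099109 = 0.3812
Value of long forward = (F − K)·e^(−rT) = (0.3812 − 0.3702) · e^(−0.0419·21/12)
= 0.0110 × 0.929299 = 0.0102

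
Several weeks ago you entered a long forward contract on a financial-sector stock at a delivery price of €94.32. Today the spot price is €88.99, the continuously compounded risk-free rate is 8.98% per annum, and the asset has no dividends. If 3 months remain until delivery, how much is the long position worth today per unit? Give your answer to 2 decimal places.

Current fair forward for the remaining 3 months: F = S·e^(r·T), r = 0.0898
F = 88.99 · e^(0.0898 × 3/12) = 88.99 × 1.022704 = 91.0104
Value of long forward = (F − K)·e^(−rT) = (91.0104 − 94.32) · e^(−0.0898·3/12)
= -3.3096 × 0.977800 = -3.24

-€3.24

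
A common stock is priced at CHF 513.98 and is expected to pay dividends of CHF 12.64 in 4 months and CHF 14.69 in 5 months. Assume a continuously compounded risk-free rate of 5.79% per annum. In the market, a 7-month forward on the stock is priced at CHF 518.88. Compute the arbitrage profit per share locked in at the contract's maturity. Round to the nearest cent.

PV(dividends) I = 12.64·e^(−0.0579·4/12) + 14.69·e^(−0.0579·5/12) = 26.7382
Fair forward F* = (S − I)·e^(rT) = (513.98 − 26.7382)·e^0.033775 = 487.2418 × 1.034352 = 503.9795
Market CHF 518.88 > fair 503.9795: forward overpriced → cash-and-carry (borrow at r, buy the stock and collect the dividends, short the forward).
Profit at T = |F_mkt − F*| = |518.88 − 503.9795| = CHF 14.90 per share

CHF 14.90 per share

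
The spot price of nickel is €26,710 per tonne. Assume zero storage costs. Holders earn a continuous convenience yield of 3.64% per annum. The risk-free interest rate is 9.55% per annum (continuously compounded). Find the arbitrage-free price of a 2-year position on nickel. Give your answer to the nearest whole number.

Net carry = r + u − y = 0.0955 + 0.0000 − 0.0364 = 0.0591
F = S·e^((r+u−y)T) = 26710 · e^(0.0591 × 2) = 26710 · e^0.118200
= 26710 × 1.125469 = €30,061 per tonne

€30,061 per tonne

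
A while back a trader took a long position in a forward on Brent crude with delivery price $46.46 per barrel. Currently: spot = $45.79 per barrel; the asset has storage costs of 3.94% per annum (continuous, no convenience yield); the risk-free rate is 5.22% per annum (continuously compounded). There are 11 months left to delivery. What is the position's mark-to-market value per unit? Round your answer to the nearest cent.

$3.18 per barrel

Current fair forward for the remaining 11 months: F = S·e^((r + u)·T), (r + u) = 0.0522 + 0.0394 = 0.0916
F = 45.79 · e^(0.0916 × 11/12) = 45.79 × 1.087593 = 49.8009
Value of long forward = (F − K)·e^(−rT) = (49.8009 − 46.46) · e^(−0.0522·11/12)
= 3.3409 × 0.953277 = 3.18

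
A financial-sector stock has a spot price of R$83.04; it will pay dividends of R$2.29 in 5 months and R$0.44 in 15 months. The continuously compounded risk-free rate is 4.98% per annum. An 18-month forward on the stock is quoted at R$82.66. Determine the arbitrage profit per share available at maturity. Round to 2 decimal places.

PV(dividends) I = 2.29·e^(−0.0498·5/12) + 0.44·e^(−0.0498·15/12) = 2.6564
Fair forward F* = (S − I)·e^(rT) = (83.04 − 2.6564)·e^0.074700 = 80.3836 × 1.077561 = 86.6182
Market R$82.66 < fair 86.6182: forward underpriced → reverse cash-and-carry (short the stock, invest proceeds at r, pay the dividends, go long the forward).
Profit at T = |F_mkt − F*| = |82.66 − 86.6182| = R$3.96 per share

R$3.96 per share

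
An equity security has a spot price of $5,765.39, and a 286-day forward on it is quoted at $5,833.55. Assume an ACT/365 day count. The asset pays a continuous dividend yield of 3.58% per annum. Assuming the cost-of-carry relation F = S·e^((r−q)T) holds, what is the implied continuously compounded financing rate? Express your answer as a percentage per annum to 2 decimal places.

From F = S·e^((r−q)T): (r − q) = ln(F/S)/T
ln(5833.55/5765.39) = ln(1.011822) = 0.011753
(r − q) = 0.011753 / (286/365) = 0.014999
r = ln(F/S)/T + q = 0.014999 + 0.0358 = 0.050799
r = 5.08%

5.08%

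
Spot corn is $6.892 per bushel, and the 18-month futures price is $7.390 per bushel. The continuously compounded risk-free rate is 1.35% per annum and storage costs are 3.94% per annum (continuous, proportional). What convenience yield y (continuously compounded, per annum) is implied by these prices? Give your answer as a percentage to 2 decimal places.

F = S·e^((r+u−y)T) ⇒ (r+u−y) = ln(F/S)/T
ln(7.390/6.892) = 0.069766; /T ⇒ 0.046511
y = r + u − ln(F/S)/T = 0.0135 + 0.0394 − 0.046511 = 0.006389
y = 0.64%

0.64%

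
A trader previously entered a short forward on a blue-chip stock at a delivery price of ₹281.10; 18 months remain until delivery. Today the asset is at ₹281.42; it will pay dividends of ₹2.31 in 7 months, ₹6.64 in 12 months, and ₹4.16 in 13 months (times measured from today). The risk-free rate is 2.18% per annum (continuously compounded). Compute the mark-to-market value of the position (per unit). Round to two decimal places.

₹3.48

PV(remaining dividends) I = 2.31·e^(−0.0218·7/12) + 6.64·e^(−0.0218·12/12) + 4.16·e^(−0.0218·13/12) = 12.8405
Current forward F = (S − I)·e^(rT) = (281.42 − 12.8405)·e^(0.0218·18/12) = 268.5795 × 1.033241 = 277.5074
Value (long) = (F − K)·e^(−rT) = (277.5074 − 281.10) × 0.967829 = -3.4770
Short position value = −(long value) = ₹3.48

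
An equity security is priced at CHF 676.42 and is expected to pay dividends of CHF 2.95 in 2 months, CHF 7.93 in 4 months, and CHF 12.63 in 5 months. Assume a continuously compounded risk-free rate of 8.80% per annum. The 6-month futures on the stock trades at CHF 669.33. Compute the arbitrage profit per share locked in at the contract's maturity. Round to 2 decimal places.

CHF 13.71 per share

PV(dividends) I = 2.95·e^(−0.0880·2/12) + 7.93·e^(−0.0880·4/12) + 12.63·e^(−0.0880·5/12) = 22.7831
Fair futures F* = (S − I)·e^(rT) = (676.42 − 22.7831)·e^0.044000 = 653.6369 × 1.044982 = 683.0388
Market CHF 669.33 < fair 683.0388: forward underpriced → reverse cash-and-carry (short the stock, invest proceeds at r, pay the dividends, go long the forward).
Profit at T = |F_mkt − F*| = |669.33 − 683.0388| = CHF 13.71 per share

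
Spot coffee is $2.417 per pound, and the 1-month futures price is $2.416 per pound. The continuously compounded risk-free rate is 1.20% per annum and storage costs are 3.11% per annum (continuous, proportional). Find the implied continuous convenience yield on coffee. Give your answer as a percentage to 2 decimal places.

F = S·e^((r+u−y)T) ⇒ (r+u−y) = ln(F/S)/T
ln(2.416/2.417) = -0.000414; /T ⇒ -0.004968
y = r + u − ln(F/S)/T = 0.0120 + 0.0311 + 0.004968 = 0.048068
y = 4.81%

4.81%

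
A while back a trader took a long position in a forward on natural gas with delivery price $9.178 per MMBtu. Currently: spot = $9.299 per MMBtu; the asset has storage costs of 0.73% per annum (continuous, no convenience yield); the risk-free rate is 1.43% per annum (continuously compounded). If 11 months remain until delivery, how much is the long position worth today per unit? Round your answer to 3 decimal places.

Current fair forward for the remaining 11 months: F = S·e^((r + u)·T), (r + u) = 0.0143 + 0.0073 = 0.0216
F = 9.299 · e^(0.0216 × 11/12) = 9.299 × 1.019997 = 9.4850
Value of long forward = (F − K)·e^(−rT) = (9.4850 − 9.178) · e^(−0.0143·11/12)
= 0.3070 × 0.986977 = 0.303

$0.303 per MMBtu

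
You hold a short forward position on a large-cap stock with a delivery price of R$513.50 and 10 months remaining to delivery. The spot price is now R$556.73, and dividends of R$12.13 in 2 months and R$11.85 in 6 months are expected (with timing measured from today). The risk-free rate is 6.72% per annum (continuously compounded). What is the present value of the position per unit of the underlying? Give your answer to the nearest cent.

PV(remaining dividends) I = 12.13·e^(−0.0672·2/12) + 11.85·e^(−0.0672·6/12) = 23.4534
Current forward F = (S − I)·e^(rT) = (556.73 − 23.4534)·e^(0.0672·10/12) = 533.2766 × 1.057598 = 563.9923
Value (long) = (F − K)·e^(−rT) = (563.9923 − 513.50) × 0.945539 = 47.7424
Short position value = −(long value) = -R$47.74

-R$47.74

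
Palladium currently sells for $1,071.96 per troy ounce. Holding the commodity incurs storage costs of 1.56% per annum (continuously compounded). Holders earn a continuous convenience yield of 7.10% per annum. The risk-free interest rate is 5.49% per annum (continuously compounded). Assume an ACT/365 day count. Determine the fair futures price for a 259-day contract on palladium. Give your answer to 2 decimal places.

Net carry = r + u − y = 0.0549 + 0.0156 − 0.0710 = -0.0005
F = S·e^((r+u−y)T) = 1071.96 · e^(-0.0005 × 259/365) = 1071.96 · e^-0.00035479
= 1071.96 × 0.99964527 = $1,071.58 per troy ounce

$1,071.58 per troy ounce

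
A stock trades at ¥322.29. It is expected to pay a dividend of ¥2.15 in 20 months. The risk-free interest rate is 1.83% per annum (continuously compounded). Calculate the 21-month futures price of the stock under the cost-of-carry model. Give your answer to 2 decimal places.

¥330.63

PV(dividends) I = 2.15·e^(−0.0183·20/12)
I = 2.0854
F = (S − I)·e^(rT) = (322.29 − 2.0854) · e^(0.0183·21/12)
= 320.2046 · e^0.032025 = 320.2046 × 1.032543 = ¥330.63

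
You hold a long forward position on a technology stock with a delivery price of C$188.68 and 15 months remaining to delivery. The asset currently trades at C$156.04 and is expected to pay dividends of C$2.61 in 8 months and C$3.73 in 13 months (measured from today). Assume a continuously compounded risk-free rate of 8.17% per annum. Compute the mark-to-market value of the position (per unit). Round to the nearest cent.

PV(remaining dividends) I = 2.61·e^(−0.0817·8/12) + 3.73·e^(−0.0817·13/12) = 5.8857
Current forward F = (S − I)·e^(rT) = (156.04 − 5.8857)·e^(0.0817·15/12) = 150.1543 × 1.107522 = 166.2992
Value (long) = (F − K)·e^(−rT) = (166.2992 − 188.68) × 0.902917 = -20.2080
Value = -C$20.21

-C$20.21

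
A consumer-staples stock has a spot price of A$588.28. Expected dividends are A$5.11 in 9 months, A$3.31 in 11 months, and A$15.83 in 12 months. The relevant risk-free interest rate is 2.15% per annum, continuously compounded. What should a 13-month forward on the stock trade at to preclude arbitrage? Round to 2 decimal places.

PV(dividends) I = 5.11·e^(−0.0215·9/12) + 3.31·e^(−0.0215·11/12) + 15.83·e^(−0.0215·12/12)
I = 5.0283 + 3.2454 + 15.4933 = 23.7670
F = (S − I)·e^(rT) = (588.28 − 23.7670) · e^(0.0215·13/12)
= 564.5130 · e^0.023292 = 564.5130 × 1.023565 = A$577.82

A$577.82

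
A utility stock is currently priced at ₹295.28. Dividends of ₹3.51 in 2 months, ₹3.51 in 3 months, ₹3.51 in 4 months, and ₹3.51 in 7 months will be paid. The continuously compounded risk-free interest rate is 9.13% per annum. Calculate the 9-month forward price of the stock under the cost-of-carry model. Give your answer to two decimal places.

₹301.62

PV(dividends) I = 3.51·e^(−0.0913·2/12) + 3.51·e^(−0.0913·3/12) + 3.51·e^(−0.0913·4/12) + 3.51·e^(−0.0913·7/12)
I = 3.4570 + 3.4308 + 3.4048 + 3.3280 = 13.6206
F = (S − I)·e^(rT) = (295.28 − 13.6206) · e^(0.0913·9/12)
= 281.6594 · e^0.068475 = 281.6594 × 1.070874 = ₹301.62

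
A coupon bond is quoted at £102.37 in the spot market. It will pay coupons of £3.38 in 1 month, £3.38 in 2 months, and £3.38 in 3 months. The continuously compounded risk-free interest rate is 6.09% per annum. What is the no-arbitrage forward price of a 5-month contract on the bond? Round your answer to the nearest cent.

£94.71

PV(coupons) I = 3.38·e^(−0.0609·1/12) + 3.38·e^(−0.0609·2/12) + 3.38·e^(−0.0609·3/12)
I = 3.3629 + 3.3459 + 3.3289 = 10.0377
F = (S − I)·e^(rT) = (102.37 − 10.0377) · e^(0.0609·5/12)
= 92.3323 · e^0.025375 = 92.3323 × 1.025700 = £94.71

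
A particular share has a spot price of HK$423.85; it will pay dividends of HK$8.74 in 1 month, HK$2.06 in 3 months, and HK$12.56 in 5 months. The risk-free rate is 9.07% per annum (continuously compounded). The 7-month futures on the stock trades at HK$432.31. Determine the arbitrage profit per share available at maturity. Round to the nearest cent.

HK$9.45 per share

PV(dividends) I = 8.74·e^(−0.0907·1/12) + 2.06·e^(−0.0907·3/12) + 12.56·e^(−0.0907·5/12) = 22.7822
Fair futures F* = (S − I)·e^(rT) = (423.85 − 22.7822)·e^0.052908 = 401.0678 × 1.054333 = 422.8590
Market HK$432.31 > fair 422.8590: forward overpriced → cash-and-carry (borrow at r, buy the stock and collect the dividends, short the forward).
Profit at T = |F_mkt − F*| = |432.31 − 422.8590| = HK$9.45 per share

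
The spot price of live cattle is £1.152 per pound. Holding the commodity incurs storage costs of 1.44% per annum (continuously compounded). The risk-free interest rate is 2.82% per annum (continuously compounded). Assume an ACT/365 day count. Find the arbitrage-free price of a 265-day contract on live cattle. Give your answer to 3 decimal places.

Net carry = r + u − y = 0.0282 + 0.0144 − 0.0000 = 0.0426
F = S·e^((r+u−y)T) = 1.152 · e^(0.0426 × 265/365) = 1.152 · e^0.030929
= 1.152 × 1.031412 = £1.188 per pound

£1.188 per pound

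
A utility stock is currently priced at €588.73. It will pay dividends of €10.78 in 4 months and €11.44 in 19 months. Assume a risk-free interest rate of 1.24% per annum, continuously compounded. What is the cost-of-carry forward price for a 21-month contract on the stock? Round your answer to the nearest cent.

€579.21

PV(dividends) I = 10.78·e^(−0.0124·4/12) + 11.44·e^(−0.0124·19/12)
I = 10.7355 + 11.2176 = 21.9531
F = (S − I)·e^(rT) = (588.73 − 21.9531) · e^(0.0124·21/12)
= 566.7769 · e^0.021700 = 566.7769 × 1.021937 = €579.21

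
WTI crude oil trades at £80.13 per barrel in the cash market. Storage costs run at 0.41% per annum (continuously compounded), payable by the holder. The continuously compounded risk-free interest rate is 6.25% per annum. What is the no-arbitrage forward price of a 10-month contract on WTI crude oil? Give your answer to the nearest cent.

Net carry = r + u − y = 0.0625 + 0.0041 − 0.0000 = 0.0666
F = S·e^((r+u−y)T) = 80.13 · e^(0.0666 × 10/12) = 80.13 · e^0.055500
= 80.13 × 1.057069 = £84.70 per barrel

£84.70 per barrel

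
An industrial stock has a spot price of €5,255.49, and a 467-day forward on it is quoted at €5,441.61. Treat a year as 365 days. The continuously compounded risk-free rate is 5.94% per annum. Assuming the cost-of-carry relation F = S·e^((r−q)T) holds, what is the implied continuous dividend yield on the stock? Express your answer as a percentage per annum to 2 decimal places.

From F = S·e^((r−q)T): (r − q) = ln(F/S)/T
ln(5441.61/5255.49) = ln(1.035414) = 0.034801
(r − q) = 0.034801 / (467/365) = 0.027200
q = r − ln(F/S)/T = 0.0594 − 0.027200 = 0.032200
q = 3.22%

3.22%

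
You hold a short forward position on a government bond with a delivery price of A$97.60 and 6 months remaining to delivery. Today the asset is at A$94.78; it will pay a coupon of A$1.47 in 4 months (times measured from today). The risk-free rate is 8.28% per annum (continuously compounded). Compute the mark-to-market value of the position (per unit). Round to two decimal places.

PV(remaining coupons) I = 1.47·e^(−0.0828·4/12) = 1.4300
Current forward F = (S − I)·e^(rT) = (94.78 − 1.4300)·e^(0.0828·6/12) = 93.3500 × 1.042269 = 97.2958
Value (long) = (F − K)·e^(−rT) = (97.2958 − 97.60) × 0.959445 = -0.2919
Short position value = −(long value) = A$0.29

A$0.29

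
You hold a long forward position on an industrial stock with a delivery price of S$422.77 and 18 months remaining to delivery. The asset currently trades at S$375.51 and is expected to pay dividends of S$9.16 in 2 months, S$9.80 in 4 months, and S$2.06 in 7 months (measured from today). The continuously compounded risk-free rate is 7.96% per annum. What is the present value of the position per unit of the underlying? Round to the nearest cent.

-S$20.23

PV(remaining dividends) I = 9.16·e^(−0.0796·2/12) + 9.80·e^(−0.0796·4/12) + 2.06·e^(−0.0796·7/12) = 20.5492
Current forward F = (S − I)·e^(rT) = (375.51 − 20.5492)·e^(0.0796·18/12) = 354.9608 × 1.126821 = 399.9773
Value (long) = (F − K)·e^(−rT) = (399.9773 − 422.77) × 0.887453 = -20.2274
Value = -S$20.23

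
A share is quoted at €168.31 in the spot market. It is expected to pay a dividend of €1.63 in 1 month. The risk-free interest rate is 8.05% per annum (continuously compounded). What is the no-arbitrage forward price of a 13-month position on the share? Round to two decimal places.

€181.88

PV(dividends) I = 1.63·e^(−0.0805·1/12)
I = 1.6191
F = (S − I)·e^(rT) = (168.31 − 1.6191) · e^(0.0805·13/12)
= 166.6909 · e^0.087208 = 166.6909 × 1.091124 = €181.88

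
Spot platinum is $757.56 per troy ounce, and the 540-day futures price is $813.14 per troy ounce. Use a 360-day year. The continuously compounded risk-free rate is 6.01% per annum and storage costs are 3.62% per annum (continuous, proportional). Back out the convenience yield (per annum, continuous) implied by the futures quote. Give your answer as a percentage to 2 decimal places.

F = S·e^((r+u−y)T) ⇒ (r+u−y) = ln(F/S)/T
ln(813.14/757.56) = 0.070801; /T ⇒ 0.047201
y = r + u − ln(F/S)/T = 0.0601 + 0.0362 − 0.047201 = 0.049099
y = 4.91%

4.91%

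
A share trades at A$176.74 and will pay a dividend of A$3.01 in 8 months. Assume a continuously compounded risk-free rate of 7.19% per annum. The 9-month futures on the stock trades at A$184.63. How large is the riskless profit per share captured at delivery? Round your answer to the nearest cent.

PV(dividends) I = 3.01·e^(−0.0719·8/12) = 2.8691
Fair futures F* = (S − I)·e^(rT) = (176.74 − 2.8691)·e^0.053925 = 173.8709 × 1.055405 = 183.5042
Market A$184.63 > fair 183.5042: forward overpriced → cash-and-carry (borrow at r, buy the stock and collect the dividends, short the forward).
Profit at T = |F_mkt − F*| = |184.63 − 183.5042| = A$1.13 per share

A$1.13 per share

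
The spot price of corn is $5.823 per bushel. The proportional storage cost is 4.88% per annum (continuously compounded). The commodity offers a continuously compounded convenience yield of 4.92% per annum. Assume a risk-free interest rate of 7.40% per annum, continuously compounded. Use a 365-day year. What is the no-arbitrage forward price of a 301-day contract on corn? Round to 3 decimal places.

Net carry = r + u − y = 0.0740 + 0.0488 − 0.0492 = 0.0736
F = S·e^((r+u−y)T) = 5.823 · e^(0.0736 × 301/365) = 5.823 · e^0.060695
= 5.823 × 1.062575 = $6.187 per bushel

$6.187 per bushel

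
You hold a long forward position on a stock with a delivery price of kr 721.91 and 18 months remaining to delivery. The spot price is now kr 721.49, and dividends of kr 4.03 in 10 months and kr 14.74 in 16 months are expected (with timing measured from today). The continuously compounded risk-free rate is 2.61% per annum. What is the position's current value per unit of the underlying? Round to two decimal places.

kr 9.12

PV(remaining dividends) I = 4.03·e^(−0.0261·10/12) + 14.74·e^(−0.0261·16/12) = 18.1792
Current forward F = (S − I)·e^(rT) = (721.49 − 18.1792)·e^(0.0261·18/12) = 703.3108 × 1.039926 = 731.3912
Value (long) = (F − K)·e^(−rT) = (731.3912 − 721.91) × 0.961606 = 9.1172
Value = kr 9.12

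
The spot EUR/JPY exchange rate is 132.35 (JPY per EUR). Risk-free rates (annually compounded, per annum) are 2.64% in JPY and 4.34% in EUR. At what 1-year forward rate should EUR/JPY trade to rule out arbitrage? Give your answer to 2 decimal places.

130.19

By covered interest parity, F = S · (1+r_JPY)^T / (1+r_EUR)^T
= 132.35 × 1.026400 / 1.043400 = 132.35 × 0.983707
F = 130.19 JPY per EUR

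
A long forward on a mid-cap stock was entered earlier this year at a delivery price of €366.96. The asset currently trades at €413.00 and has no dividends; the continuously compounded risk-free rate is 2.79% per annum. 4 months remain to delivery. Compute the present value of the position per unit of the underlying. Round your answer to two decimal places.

Current fair forward for the remaining 4 months: F = S·e^(r·T), r = 0.0279
F = 413.00 · e^(0.0279 × 4/12) = 413.00 × 1.009343 = 416.8587
Value of long forward = (F − K)·e^(−rT) = (416.8587 − 366.96) · e^(−0.0279·4/12)
= 49.8987 × 0.990743 = 49.44

€49.44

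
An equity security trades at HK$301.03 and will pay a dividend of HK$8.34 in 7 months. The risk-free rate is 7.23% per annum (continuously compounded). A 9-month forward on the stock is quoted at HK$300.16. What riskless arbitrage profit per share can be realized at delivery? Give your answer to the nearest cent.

HK$9.20 per share

PV(dividends) I = 8.34·e^(−0.0723·7/12) = 7.9956
Fair forward F* = (S − I)·e^(rT) = (301.03 − 7.9956)·e^0.054225 = 293.0344 × 1.055722 = 309.3629
Market HK$300.16 < fair 309.3629: forward underpriced → reverse cash-and-carry (short the stock, invest proceeds at r, pay the dividends, go long the forward).
Profit at T = |F_mkt − F*| = |300.16 − 309.3629| = HK$9.20 per share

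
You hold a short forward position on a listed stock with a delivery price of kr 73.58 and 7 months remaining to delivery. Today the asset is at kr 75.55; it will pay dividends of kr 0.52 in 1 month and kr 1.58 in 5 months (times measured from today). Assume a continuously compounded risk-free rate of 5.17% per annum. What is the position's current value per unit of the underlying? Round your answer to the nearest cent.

PV(remaining dividends) I = 0.52·e^(−0.0517·1/12) + 1.58·e^(−0.0517·5/12) = 2.0641
Current forward F = (S − I)·e^(rT) = (75.55 − 2.0641)·e^(0.0517·7/12) = 73.4859 × 1.030618 = 75.7359
Value (long) = (F − K)·e^(−rT) = (75.7359 − 73.58) × 0.970292 = 2.0919
Short position value = −(long value) = -kr 2.09

-kr 2.09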